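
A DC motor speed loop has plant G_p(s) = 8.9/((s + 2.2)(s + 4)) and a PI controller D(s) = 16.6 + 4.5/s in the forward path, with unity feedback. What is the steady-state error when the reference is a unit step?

The open loop D(s)G_p(s) has a pole at the origin (type 1), so the static position error constant is infinite and e_ss = 1/(1+∞) = 0.

0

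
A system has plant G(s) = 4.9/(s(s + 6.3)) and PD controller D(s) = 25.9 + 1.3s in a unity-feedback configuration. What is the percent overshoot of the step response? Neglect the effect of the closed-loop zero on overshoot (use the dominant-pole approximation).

11.8%

Forward path: (25.9 + 1.3s)·4.9/(s(s+6.3)). The closed-loop characteristic equation is s² + (6.3 + 4.9·1.3)s + 4.9·25.9 = 0.
That is s² + 12.67s + 126.9 = 0, so ω_n = 11.27 rad/s and ζ = 12.67/(2·11.27) = 0.5623.
%OS = 100·exp(−πζ/√(1−ζ²)) = 11.8%.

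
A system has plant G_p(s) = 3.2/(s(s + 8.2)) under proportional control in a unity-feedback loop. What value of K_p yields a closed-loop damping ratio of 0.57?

K_p = 16.2

Closed-loop characteristic equation: s² + 8.2s + K_p·3.2 = 0.
So ω_n = √(3.2K_p) and 2ζω_n = 8.2, giving ζ = 8.2/(2√(3.2K_p)).
Setting ζ = 0.57: √(3.2K_p) = 8.2/(2·0.57) = 7.193, so K_p = 51.74/3.2 = 16.2.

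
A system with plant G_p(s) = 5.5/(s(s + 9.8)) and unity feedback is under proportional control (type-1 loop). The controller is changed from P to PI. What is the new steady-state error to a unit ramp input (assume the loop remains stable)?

The integrator raises the loop to type 2, so K_v → ∞ and e_ss to a ramp is zero.

0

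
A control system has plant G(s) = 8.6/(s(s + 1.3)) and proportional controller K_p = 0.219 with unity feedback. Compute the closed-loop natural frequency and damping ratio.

ω_n = 1.37 rad/s, ζ = 0.474

The closed-loop denominator is s(s+1.3) + 0.219·8.6 = s² + 1.3s + 1.883.
So ω_n² = 1.883 ⇒ ω_n = 1.372 rad/s, and ζ = 1.3/(2ω_n) = 0.474.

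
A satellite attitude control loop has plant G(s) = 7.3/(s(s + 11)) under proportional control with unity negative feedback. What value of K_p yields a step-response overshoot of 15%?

K_p = 15.5

From %OS = 100·exp(−πζ/√(1−ζ²)) = 15%, ζ = −ln(0.15)/√(π²+ln²(0.15)) = 0.5169.
Characteristic equation s² + 11s + 7.3K_p = 0 gives ζ = 11/(2√(7.3K_p)).
Setting ζ = 0.5169: √(7.3K_p) = 11/(2·0.5169) = 10.64, so K_p = 113.2/7.3 = 15.5.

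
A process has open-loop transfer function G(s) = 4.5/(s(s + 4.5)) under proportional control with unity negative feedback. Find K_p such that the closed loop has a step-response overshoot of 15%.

K_p = 4.21

From %OS = 100·exp(−πζ/√(1−ζ²)) = 15%, ζ = −ln(0.15)/√(π²+ln²(0.15)) = 0.5169.
Characteristic equation s² + 4.5s + 4.5K_p = 0 gives ζ = 4.5/(2√(4.5K_p)).
Setting ζ = 0.5169: √(4.5K_p) = 4.5/(2·0.5169) = 4.353, so K_p = 18.95/4.5 = 4.21.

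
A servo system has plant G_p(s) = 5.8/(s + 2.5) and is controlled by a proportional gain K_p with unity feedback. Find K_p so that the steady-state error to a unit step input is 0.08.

K_p = 4.96

Steady-state error for a unit step on this type-0 loop is 1/(1 + K_p·G_p(0)).
G_p(0) = 2.32. Require 1/(1 + K_p·2.32) = 0.08, so 1 + 2.32·K_p = 12.5.
K_p = (12.5 − 1)/2.32 = 4.96.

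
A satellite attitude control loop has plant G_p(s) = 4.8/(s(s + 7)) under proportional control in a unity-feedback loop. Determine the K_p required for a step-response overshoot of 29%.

K_p = 19

From %OS = 100·exp(−πζ/√(1−ζ²)) = 29%, ζ = −ln(0.29)/√(π²+ln²(0.29)) = 0.3666.
Characteristic equation s² + 7s + 4.8K_p = 0 gives ζ = 7/(2√(4.8K_p)).
Setting ζ = 0.3666: √(4.8K_p) = 7/(2·0.3666) = 9.547, so K_p = 91.15/4.8 = 19.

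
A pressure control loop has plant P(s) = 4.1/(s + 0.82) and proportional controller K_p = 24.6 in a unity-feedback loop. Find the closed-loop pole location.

Closed-loop transfer function: T(s) = K_p·P(s)/(1 + K_p·P(s)) = 100.9/(s + 0.82 + 100.9) = 100.9/(s + 101.7).
The closed-loop pole is at s = −101.7.

s = -101.7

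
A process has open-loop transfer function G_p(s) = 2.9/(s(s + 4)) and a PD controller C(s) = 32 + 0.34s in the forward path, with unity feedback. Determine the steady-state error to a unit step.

0

The open loop C(s)G_p(s) has a pole at the origin (type 1), so the static position error constant is infinite and e_ss = 1/(1+∞) = 0.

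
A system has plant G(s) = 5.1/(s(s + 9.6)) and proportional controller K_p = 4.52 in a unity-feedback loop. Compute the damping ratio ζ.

ζ = 1

1 + K_p·G(s) = 0 gives s² + 9.6s + 23.05 = 0.
Matching s² + 2ζω_n s + ω_n²: ω_n = √23.05 = 4.801 rad/s and 2ζω_n = 9.6, so ζ = 9.6/(2·4.801) = 1.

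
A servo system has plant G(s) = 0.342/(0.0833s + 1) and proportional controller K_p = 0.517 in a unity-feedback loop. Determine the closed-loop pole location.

s = -14.13

Closed loop: T(s) = K_p·G/(1+K_p·G) = 0.1768/(0.0833s + 1 + 0.1768), with pole at s = −(1 + 0.1768)/0.0833 = −14.13.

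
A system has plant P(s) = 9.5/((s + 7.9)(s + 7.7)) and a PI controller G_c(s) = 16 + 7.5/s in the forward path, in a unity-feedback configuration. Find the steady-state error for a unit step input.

0

The open loop G_c(s)P(s) has a pole at the origin (type 1), so the static position error constant is infinite and e_ss = 1/(1+∞) = 0.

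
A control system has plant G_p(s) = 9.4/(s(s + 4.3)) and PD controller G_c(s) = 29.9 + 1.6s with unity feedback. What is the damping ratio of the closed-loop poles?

ζ = 0.577

Forward path: (29.9 + 1.6s)·9.4/(s(s+4.3)). The closed-loop characteristic equation is s² + (4.3 + 9.4·1.6)s + 9.4·29.9 = 0.
That is s² + 19.34s + 281.1 = 0, so ω_n = 16.76 rad/s and ζ = 19.34/(2·16.76) = 0.5768.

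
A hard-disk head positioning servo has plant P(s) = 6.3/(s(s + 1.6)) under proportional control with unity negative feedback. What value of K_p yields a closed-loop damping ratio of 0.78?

K_p = 0.167

Closed-loop characteristic equation: s² + 1.6s + K_p·6.3 = 0.
So ω_n = √(6.3K_p) and 2ζω_n = 1.6, giving ζ = 1.6/(2√(6.3K_p)).
Setting ζ = 0.78: √(6.3K_p) = 1.6/(2·0.78) = 1.026, so K_p = 1.052/6.3 = 0.167.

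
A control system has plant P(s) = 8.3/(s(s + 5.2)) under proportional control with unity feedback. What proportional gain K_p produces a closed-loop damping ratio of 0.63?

Closed-loop characteristic equation: s² + 5.2s + K_p·8.3 = 0.
So ω_n = √(8.3K_p) and 2ζω_n = 5.2, giving ζ = 5.2/(2√(8.3K_p)).
Setting ζ = 0.63: √(8.3K_p) = 5.2/(2·0.63) = 4.127, so K_p = 17.03/8.3 = 2.05.

K_p = 2.05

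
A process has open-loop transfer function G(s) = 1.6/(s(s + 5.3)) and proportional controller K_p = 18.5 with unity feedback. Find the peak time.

T_p = 0.661 s

The closed-loop denominator s² + 5.3s + 29.6 gives ω_n = √29.6 = 5.441 and ζ = 5.3/(2ω_n) = 0.4871.
Damped frequency ω_d = ω_n√(1−ζ²) = 4.752 rad/s, so peak time T_p = π/ω_d = 0.661 s.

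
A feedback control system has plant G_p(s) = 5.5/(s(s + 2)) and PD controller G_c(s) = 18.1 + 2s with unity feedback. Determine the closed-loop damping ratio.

ζ = 0.651

Forward path: (18.1 + 2s)·5.5/(s(s+2)). The closed-loop characteristic equation is s² + (2 + 5.5·2)s + 5.5·18.1 = 0.
That is s² + 13s + 99.55 = 0, so ω_n = 9.977 rad/s and ζ = 13/(2·9.977) = 0.6515.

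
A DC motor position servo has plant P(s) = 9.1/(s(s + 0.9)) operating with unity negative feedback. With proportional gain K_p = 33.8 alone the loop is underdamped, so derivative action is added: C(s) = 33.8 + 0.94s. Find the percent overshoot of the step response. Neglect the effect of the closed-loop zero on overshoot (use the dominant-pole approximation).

Forward path: (33.8 + 0.94s)·9.1/(s(s+0.9)). The closed-loop characteristic equation is s² + (0.9 + 9.1·0.94)s + 9.1·33.8 = 0.
That is s² + 9.454s + 307.6 = 0, so ω_n = 17.54 rad/s and ζ = 9.454/(2·17.54) = 0.2695.
%OS = 100·exp(−πζ/√(1−ζ²)) = 41.5%.

41.5%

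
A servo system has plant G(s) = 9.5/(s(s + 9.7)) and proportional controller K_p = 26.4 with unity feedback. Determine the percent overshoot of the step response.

The closed-loop denominator s² + 9.7s + 250.8 gives ω_n = √250.8 = 15.84 and ζ = 9.7/(2ω_n) = 0.3063.
%OS = 100·exp(−πζ/√(1−ζ²)) = 100·exp(−π·0.3063/√0.9062) = 36.4%.

36.4%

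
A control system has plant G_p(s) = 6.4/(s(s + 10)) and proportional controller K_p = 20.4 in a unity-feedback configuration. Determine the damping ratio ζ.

ζ = 0.438

The closed-loop denominator is s(s+10) + 20.4·6.4 = s² + 10s + 130.6.
Matching s² + 2ζω_n s + ω_n²: ω_n = √130.6 = 11.43 rad/s and 2ζω_n = 10, so ζ = 10/(2·11.43) = 0.438.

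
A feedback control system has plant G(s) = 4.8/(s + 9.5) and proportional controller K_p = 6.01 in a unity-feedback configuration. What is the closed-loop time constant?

Closed-loop transfer function: T(s) = K_p·G(s)/(1 + K_p·G(s)) = 28.85/(s + 9.5 + 28.85) = 28.85/(s + 38.35).
Time constant τ = 1/38.35 = 0.0261 s.

τ = 0.0261 s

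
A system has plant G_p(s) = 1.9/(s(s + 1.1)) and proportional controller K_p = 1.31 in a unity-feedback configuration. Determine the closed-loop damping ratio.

1 + K_p·G_p(s) = 0 gives s² + 1.1s + 2.489 = 0.
Matching s² + 2ζω_n s + ω_n²: ω_n = √2.489 = 1.578 rad/s and 2ζω_n = 1.1, so ζ = 1.1/(2·1.578) = 0.349.

ζ = 0.349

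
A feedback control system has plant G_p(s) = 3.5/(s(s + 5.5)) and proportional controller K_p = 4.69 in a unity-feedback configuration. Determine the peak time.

T_p = 1.06 s

From 1 + K_pG_p(s) = 0: s² + 5.5s + 16.42 = 0 ⇒ ω_n = 4.052, ζ = 0.6788.
Damped frequency ω_d = ω_n√(1−ζ²) = 2.975 rad/s, so peak time T_p = π/ω_d = 1.06 s.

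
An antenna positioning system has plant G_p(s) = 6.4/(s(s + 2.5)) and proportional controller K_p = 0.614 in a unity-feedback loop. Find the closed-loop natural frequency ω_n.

ω_n = 1.98 rad/s

With unity feedback the closed-loop characteristic equation is s² + 2.5s + 0.614·6.4 = s² + 2.5s + 3.93 = 0.
So ω_n² = 3.93 ⇒ ω_n = 1.982 rad/s, and ζ = 2.5/(2ω_n) = 0.631.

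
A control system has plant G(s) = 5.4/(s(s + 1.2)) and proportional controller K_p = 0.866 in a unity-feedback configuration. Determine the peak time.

From 1 + K_pG(s) = 0: s² + 1.2s + 4.676 = 0 ⇒ ω_n = 2.162, ζ = 0.2775.
Damped frequency ω_d = ω_n√(1−ζ²) = 2.078 rad/s, so peak time T_p = π/ω_d = 1.51 s.

T_p = 1.51 s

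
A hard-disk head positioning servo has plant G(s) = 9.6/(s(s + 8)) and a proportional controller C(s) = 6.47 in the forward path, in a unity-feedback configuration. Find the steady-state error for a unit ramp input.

The loop has one pole at the origin (type 1). Velocity error constant K_v = lim_{s→0} s·C(s)G(s) = 6.47·9.6/8 = 7.764.
Steady-state error to a unit ramp: e_ss = 1/K_v = 0.129.

0.129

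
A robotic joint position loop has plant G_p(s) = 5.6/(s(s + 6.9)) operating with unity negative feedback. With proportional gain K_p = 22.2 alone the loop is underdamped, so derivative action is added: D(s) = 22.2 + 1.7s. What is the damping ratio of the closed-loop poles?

Forward path: (22.2 + 1.7s)·5.6/(s(s+6.9)). The closed-loop characteristic equation is s² + (6.9 + 5.6·1.7)s + 5.6·22.2 = 0.
That is s² + 16.42s + 124.3 = 0, so ω_n = 11.15 rad/s and ζ = 16.42/(2·11.15) = 0.7363.

ζ = 0.736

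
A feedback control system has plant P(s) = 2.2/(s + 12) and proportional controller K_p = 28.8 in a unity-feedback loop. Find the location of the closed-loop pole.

Closed-loop transfer function: T(s) = K_p·P(s)/(1 + K_p·P(s)) = 63.36/(s + 12 + 63.36) = 63.36/(s + 75.36).
The closed-loop pole is at s = −75.36.

s = -75.36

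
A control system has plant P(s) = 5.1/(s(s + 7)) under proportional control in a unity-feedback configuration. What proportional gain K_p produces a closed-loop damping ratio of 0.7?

K_p = 4.9

Closed-loop characteristic equation: s² + 7s + K_p·5.1 = 0.
So ω_n = √(5.1K_p) and 2ζω_n = 7, giving ζ = 7/(2√(5.1K_p)).
Setting ζ = 0.7: √(5.1K_p) = 7/(2·0.7) = 5, so K_p = 25/5.1 = 4.9.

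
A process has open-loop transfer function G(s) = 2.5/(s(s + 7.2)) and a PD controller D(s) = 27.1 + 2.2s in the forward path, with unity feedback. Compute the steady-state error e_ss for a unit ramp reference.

The loop has one pole at the origin (type 1). Velocity error constant K_v = lim_{s→0} s·D(s)G(s) = 27.1·2.5/7.2 = 9.41.
Steady-state error to a unit ramp: e_ss = 1/K_v = 0.106.

0.106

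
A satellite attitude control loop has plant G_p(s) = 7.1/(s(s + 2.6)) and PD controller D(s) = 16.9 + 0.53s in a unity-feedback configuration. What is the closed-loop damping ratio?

ζ = 0.29

Forward path: (16.9 + 0.53s)·7.1/(s(s+2.6)). The closed-loop characteristic equation is s² + (2.6 + 7.1·0.53)s + 7.1·16.9 = 0.
That is s² + 6.363s + 120 = 0, so ω_n = 10.95 rad/s and ζ = 6.363/(2·10.95) = 0.2904.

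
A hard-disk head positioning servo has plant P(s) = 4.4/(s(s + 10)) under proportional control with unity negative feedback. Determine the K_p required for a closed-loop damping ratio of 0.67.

K_p = 12.7

Closed-loop characteristic equation: s² + 10s + K_p·4.4 = 0.
So ω_n = √(4.4K_p) and 2ζω_n = 10, giving ζ = 10/(2√(4.4K_p)).
Setting ζ = 0.67: √(4.4K_p) = 10/(2·0.67) = 7.463, so K_p = 55.69/4.4 = 12.7.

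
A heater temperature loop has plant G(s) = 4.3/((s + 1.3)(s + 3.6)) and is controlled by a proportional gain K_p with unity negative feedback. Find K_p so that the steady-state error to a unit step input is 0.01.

The loop is type 0, so e_ss(step) = 1/(1 + K_pos) with K_pos = K_p·G(0).
G(0) = 0.9188. Require 1/(1 + K_p·0.9188) = 0.01, so 1 + 0.9188·K_p = 100.
K_p = (100 − 1)/0.9188 = 108.

K_p = 108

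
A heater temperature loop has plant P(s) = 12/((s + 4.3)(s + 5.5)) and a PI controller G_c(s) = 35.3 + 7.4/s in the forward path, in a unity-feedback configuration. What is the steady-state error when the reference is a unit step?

0

The open loop G_c(s)P(s) has a pole at the origin (type 1), so the static position error constant is infinite and e_ss = 1/(1+∞) = 0.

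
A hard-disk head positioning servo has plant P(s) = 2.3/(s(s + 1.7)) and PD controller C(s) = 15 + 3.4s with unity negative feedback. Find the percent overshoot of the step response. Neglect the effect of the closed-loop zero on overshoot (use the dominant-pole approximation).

1.3%

Forward path: (15 + 3.4s)·2.3/(s(s+1.7)). The closed-loop characteristic equation is s² + (1.7 + 2.3·3.4)s + 2.3·15 = 0.
That is s² + 9.52s + 34.5 = 0, so ω_n = 5.874 rad/s and ζ = 9.52/(2·5.874) = 0.8104.
%OS = 100·exp(−πζ/√(1−ζ²)) = 1.3%.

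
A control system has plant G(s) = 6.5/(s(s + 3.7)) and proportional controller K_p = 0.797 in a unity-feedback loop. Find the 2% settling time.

The closed-loop denominator s² + 3.7s + 5.181 gives ω_n = √5.181 = 2.276 and ζ = 3.7/(2ω_n) = 0.8128.
2% settling time T_s ≈ 4/(ζω_n) = 4/1.85 = 2.16 s.

T_s ≈ 2.16 s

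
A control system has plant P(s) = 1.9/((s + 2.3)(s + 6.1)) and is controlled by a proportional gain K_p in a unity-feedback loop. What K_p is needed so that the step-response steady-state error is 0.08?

K_p = 84.9

For a type-0 loop with proportional control, e_ss = 1/(1 + K_p·P(0)).
P(0) = 0.1354. Require 1/(1 + K_p·0.1354) = 0.08, so 1 + 0.1354·K_p = 12.5.
K_p = (12.5 − 1)/0.1354 = 84.9.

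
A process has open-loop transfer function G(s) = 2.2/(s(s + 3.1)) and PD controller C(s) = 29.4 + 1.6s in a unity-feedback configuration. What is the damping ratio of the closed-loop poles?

ζ = 0.412

Forward path: (29.4 + 1.6s)·2.2/(s(s+3.1)). The closed-loop characteristic equation is s² + (3.1 + 2.2·1.6)s + 2.2·29.4 = 0.
That is s² + 6.62s + 64.68 = 0, so ω_n = 8.042 rad/s and ζ = 6.62/(2·8.042) = 0.4116.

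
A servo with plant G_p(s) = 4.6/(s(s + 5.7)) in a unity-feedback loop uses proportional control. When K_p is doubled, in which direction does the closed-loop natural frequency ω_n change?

increase

ω_n = √(4.6·K_p), which grows with K_p.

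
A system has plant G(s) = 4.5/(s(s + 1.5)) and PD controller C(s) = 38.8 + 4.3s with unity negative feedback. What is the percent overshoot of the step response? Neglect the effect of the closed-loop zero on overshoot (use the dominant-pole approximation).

Forward path: (38.8 + 4.3s)·4.5/(s(s+1.5)). The closed-loop characteristic equation is s² + (1.5 + 4.5·4.3)s + 4.5·38.8 = 0.
That is s² + 20.85s + 174.6 = 0, so ω_n = 13.21 rad/s and ζ = 20.85/(2·13.21) = 0.789.
%OS = 100·exp(−πζ/√(1−ζ²)) = 1.77%.

1.77%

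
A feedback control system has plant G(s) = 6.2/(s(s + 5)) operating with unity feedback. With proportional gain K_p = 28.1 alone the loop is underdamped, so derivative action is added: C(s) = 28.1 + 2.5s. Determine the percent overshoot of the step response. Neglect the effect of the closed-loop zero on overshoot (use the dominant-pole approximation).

2.08%

Forward path: (28.1 + 2.5s)·6.2/(s(s+5)). The closed-loop characteristic equation is s² + (5 + 6.2·2.5)s + 6.2·28.1 = 0.
That is s² + 20.5s + 174.2 = 0, so ω_n = 13.2 rad/s and ζ = 20.5/(2·13.2) = 0.7766.
%OS = 100·exp(−πζ/√(1−ζ²)) = 2.08%.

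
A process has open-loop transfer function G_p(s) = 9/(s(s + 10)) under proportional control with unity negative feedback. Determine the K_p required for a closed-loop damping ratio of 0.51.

K_p = 10.7

Closed-loop characteristic equation: s² + 10s + K_p·9 = 0.
So ω_n = √(9K_p) and 2ζω_n = 10, giving ζ = 10/(2√(9K_p)).
Setting ζ = 0.51: √(9K_p) = 10/(2·0.51) = 9.804, so K_p = 96.12/9 = 10.7.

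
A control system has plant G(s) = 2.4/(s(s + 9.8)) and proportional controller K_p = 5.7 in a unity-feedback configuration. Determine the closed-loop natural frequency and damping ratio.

1 + K_p·G(s) = 0 gives s² + 9.8s + 13.68 = 0.
Matching s² + 2ζω_n s + ω_n²: ω_n = √13.68 = 3.699 rad/s and 2ζω_n = 9.8, so ζ = 9.8/(2·3.699) = 1.32.

ω_n = 3.7 rad/s, ζ = 1.32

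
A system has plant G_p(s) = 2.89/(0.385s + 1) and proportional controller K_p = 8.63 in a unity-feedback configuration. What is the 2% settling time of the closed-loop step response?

Closed loop: T(s) = K_p·G_p/(1+K_p·G_p) = 24.94/(0.385s + 1 + 24.94), with pole at s = −(1 + 24.94)/0.385 = −67.38.
τ = 1/67.38 = 0.01484 s, so 2% settling time ≈ 4τ = 0.0594 s.

T_s ≈ 0.0594 s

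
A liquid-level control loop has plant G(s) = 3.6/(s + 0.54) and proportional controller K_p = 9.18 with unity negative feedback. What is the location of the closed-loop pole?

s = -33.59

Closed-loop transfer function: T(s) = K_p·G(s)/(1 + K_p·G(s)) = 33.05/(s + 0.54 + 33.05) = 33.05/(s + 33.59).
The closed-loop pole is at s = −33.59.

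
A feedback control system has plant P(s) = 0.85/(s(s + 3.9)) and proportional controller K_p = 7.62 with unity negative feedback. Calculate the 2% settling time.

The closed-loop denominator s² + 3.9s + 6.477 gives ω_n = √6.477 = 2.545 and ζ = 3.9/(2ω_n) = 0.7662.
2% settling time T_s ≈ 4/(ζω_n) = 4/1.95 = 2.05 s.

T_s ≈ 2.05 s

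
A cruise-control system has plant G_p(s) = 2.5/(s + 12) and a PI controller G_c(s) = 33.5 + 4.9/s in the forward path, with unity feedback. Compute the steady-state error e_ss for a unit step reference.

0

The open loop G_c(s)G_p(s) has a pole at the origin (type 1), so the static position error constant is infinite and e_ss = 1/(1+∞) = 0.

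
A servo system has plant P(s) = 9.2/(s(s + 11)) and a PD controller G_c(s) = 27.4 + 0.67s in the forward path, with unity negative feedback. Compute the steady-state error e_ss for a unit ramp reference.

0.0436

The loop has one pole at the origin (type 1). Velocity error constant K_v = lim_{s→0} s·G_c(s)P(s) = 27.4·9.2/11 = 22.92.
Steady-state error to a unit ramp: e_ss = 1/K_v = 0.0436.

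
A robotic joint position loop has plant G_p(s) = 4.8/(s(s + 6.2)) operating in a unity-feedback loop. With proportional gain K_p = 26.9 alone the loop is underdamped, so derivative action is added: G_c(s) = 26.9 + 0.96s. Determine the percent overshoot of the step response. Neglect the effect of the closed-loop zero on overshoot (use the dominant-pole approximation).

Forward path: (26.9 + 0.96s)·4.8/(s(s+6.2)). The closed-loop characteristic equation is s² + (6.2 + 4.8·0.96)s + 4.8·26.9 = 0.
That is s² + 10.81s + 129.1 = 0, so ω_n = 11.36 rad/s and ζ = 10.81/(2·11.36) = 0.4756.
%OS = 100·exp(−πζ/√(1−ζ²)) = 18.3%.

18.3%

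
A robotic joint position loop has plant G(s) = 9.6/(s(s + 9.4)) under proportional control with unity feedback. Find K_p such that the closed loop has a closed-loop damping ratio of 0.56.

Closed-loop characteristic equation: s² + 9.4s + K_p·9.6 = 0.
So ω_n = √(9.6K_p) and 2ζω_n = 9.4, giving ζ = 9.4/(2√(9.6K_p)).
Setting ζ = 0.56: √(9.6K_p) = 9.4/(2·0.56) = 8.393, so K_p = 70.44/9.6 = 7.34.

K_p = 7.34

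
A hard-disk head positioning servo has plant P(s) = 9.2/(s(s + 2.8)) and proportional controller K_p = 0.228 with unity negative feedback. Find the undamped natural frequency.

With unity feedback the closed-loop characteristic equation is s² + 2.8s + 0.228·9.2 = s² + 2.8s + 2.098 = 0.
So ω_n² = 2.098 ⇒ ω_n = 1.448 rad/s, and ζ = 2.8/(2ω_n) = 0.967.

ω_n = 1.45 rad/s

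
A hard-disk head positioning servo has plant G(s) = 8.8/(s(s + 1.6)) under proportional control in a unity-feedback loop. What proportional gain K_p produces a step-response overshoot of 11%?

From %OS = 100·exp(−πζ/√(1−ζ²)) = 11%, ζ = −ln(0.11)/√(π²+ln²(0.11)) = 0.5749.
Characteristic equation s² + 1.6s + 8.8K_p = 0 gives ζ = 1.6/(2√(8.8K_p)).
Setting ζ = 0.5749: √(8.8K_p) = 1.6/(2·0.5749) = 1.392, so K_p = 1.936/8.8 = 0.22.

K_p = 0.22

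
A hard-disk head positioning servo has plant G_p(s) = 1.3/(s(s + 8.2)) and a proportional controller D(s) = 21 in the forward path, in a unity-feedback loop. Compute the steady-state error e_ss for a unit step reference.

0

The open loop D(s)G_p(s) has a pole at the origin (type 1), so the static position error constant is infinite and e_ss = 1/(1+∞) = 0.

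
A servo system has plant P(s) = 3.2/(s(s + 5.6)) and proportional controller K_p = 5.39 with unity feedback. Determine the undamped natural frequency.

With unity feedback the closed-loop characteristic equation is s² + 5.6s + 5.39·3.2 = s² + 5.6s + 17.25 = 0.
So ω_n² = 17.25 ⇒ ω_n = 4.153 rad/s, and ζ = 5.6/(2ω_n) = 0.674.

ω_n = 4.15 rad/s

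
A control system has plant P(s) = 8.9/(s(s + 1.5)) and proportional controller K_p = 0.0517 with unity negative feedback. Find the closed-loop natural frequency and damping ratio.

ω_n = 0.678 rad/s, ζ = 1.11

1 + K_p·P(s) = 0 gives s² + 1.5s + 0.4601 = 0.
Matching s² + 2ζω_n s + ω_n²: ω_n = √0.4601 = 0.6783 rad/s and 2ζω_n = 1.5, so ζ = 1.5/(2·0.6783) = 1.11.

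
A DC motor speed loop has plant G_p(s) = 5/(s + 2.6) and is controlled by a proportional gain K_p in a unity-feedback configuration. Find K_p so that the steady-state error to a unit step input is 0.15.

For a type-0 loop with proportional control, e_ss = 1/(1 + K_p·G_p(0)).
G_p(0) = 1.923. Require 1/(1 + K_p·1.923) = 0.15, so 1 + 1.923·K_p = 6.667.
K_p = (6.667 − 1)/1.923 = 2.95.

K_p = 2.95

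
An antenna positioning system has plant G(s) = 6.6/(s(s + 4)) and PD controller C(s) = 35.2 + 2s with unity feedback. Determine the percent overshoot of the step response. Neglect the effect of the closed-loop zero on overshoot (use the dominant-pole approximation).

Forward path: (35.2 + 2s)·6.6/(s(s+4)). The closed-loop characteristic equation is s² + (4 + 6.6·2)s + 6.6·35.2 = 0.
That is s² + 17.2s + 232.3 = 0, so ω_n = 15.24 rad/s and ζ = 17.2/(2·15.24) = 0.5642.
%OS = 100·exp(−πζ/√(1−ζ²)) = 11.7%.

11.7%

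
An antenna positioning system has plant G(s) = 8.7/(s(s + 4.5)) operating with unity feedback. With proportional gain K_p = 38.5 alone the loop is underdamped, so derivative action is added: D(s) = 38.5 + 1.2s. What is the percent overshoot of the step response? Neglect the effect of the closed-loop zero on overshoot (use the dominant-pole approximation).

Forward path: (38.5 + 1.2s)·8.7/(s(s+4.5)). The closed-loop characteristic equation is s² + (4.5 + 8.7·1.2)s + 8.7·38.5 = 0.
That is s² + 14.94s + 334.9 = 0, so ω_n = 18.3 rad/s and ζ = 14.94/(2·18.3) = 0.4082.
%OS = 100·exp(−πζ/√(1−ζ²)) = 24.5%.

24.5%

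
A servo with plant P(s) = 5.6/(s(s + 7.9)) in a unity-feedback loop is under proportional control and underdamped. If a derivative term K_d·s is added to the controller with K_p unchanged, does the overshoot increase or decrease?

decrease

The derivative term adds K·K_d to the s-coefficient of the characteristic equation, raising 2ζω_n while ω_n is unchanged; ζ increases, so overshoot decreases.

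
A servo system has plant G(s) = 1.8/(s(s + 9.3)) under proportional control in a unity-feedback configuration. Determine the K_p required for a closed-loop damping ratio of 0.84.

K_p = 17

Closed-loop characteristic equation: s² + 9.3s + K_p·1.8 = 0.
So ω_n = √(1.8K_p) and 2ζω_n = 9.3, giving ζ = 9.3/(2√(1.8K_p)).
Setting ζ = 0.84: √(1.8K_p) = 9.3/(2·0.84) = 5.536, so K_p = 30.64/1.8 = 17.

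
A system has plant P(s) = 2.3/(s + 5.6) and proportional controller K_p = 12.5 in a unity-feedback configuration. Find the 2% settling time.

T_s ≈ 0.116 s

Closed-loop transfer function: T(s) = K_p·P(s)/(1 + K_p·P(s)) = 28.75/(s + 5.6 + 28.75) = 28.75/(s + 34.35).
Time constant τ = 1/34.35 = 0.02911 s, so the 2% settling time is about 4τ = 0.116 s.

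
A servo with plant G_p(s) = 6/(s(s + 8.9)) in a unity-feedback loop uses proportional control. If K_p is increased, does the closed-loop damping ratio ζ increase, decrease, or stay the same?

decrease

ζ = 8.9/(2√(6K_p)); increasing K_p raises the denominator, so ζ falls.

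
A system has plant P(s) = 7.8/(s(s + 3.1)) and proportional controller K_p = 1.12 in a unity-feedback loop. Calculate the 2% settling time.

T_s ≈ 2.58 s

The closed-loop denominator s² + 3.1s + 8.736 gives ω_n = √8.736 = 2.956 and ζ = 3.1/(2ω_n) = 0.5244.
2% settling time T_s ≈ 4/(ζω_n) = 4/1.55 = 2.58 s.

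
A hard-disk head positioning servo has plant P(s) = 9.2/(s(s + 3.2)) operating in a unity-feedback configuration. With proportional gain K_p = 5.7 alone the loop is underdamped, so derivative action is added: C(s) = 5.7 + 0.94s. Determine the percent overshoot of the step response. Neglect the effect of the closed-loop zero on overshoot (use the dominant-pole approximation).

1.15%

Forward path: (5.7 + 0.94s)·9.2/(s(s+3.2)). The closed-loop characteristic equation is s² + (3.2 + 9.2·0.94)s + 9.2·5.7 = 0.
That is s² + 11.85s + 52.44 = 0, so ω_n = 7.242 rad/s and ζ = 11.85/(2·7.242) = 0.8181.
%OS = 100·exp(−πζ/√(1−ζ²)) = 1.15%.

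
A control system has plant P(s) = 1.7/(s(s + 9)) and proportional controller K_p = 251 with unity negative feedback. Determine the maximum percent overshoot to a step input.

49.6%

The closed-loop denominator s² + 9s + 426.7 gives ω_n = √426.7 = 20.66 and ζ = 9/(2ω_n) = 0.2178.
%OS = 100·exp(−πζ/√(1−ζ²)) = 100·exp(−π·0.2178/√0.9525) = 49.6%.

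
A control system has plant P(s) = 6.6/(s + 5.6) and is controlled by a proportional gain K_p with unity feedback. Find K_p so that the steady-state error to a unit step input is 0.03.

Steady-state error for a unit step on this type-0 loop is 1/(1 + K_p·P(0)).
P(0) = 1.179. Require 1/(1 + K_p·1.179) = 0.03, so 1 + 1.179·K_p = 33.33.
K_p = (33.33 − 1)/1.179 = 27.4.

K_p = 27.4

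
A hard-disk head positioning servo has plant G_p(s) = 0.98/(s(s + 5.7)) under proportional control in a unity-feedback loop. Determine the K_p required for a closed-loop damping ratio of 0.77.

K_p = 14

Closed-loop characteristic equation: s² + 5.7s + K_p·0.98 = 0.
So ω_n = √(0.98K_p) and 2ζω_n = 5.7, giving ζ = 5.7/(2√(0.98K_p)).
Setting ζ = 0.77: √(0.98K_p) = 5.7/(2·0.77) = 3.701, so K_p = 13.7/0.98 = 14.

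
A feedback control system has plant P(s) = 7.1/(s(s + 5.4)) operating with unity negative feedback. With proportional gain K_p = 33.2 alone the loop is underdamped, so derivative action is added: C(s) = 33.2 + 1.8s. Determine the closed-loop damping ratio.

ζ = 0.592

Forward path: (33.2 + 1.8s)·7.1/(s(s+5.4)). The closed-loop characteristic equation is s² + (5.4 + 7.1·1.8)s + 7.1·33.2 = 0.
That is s² + 18.18s + 235.7 = 0, so ω_n = 15.35 rad/s and ζ = 18.18/(2·15.35) = 0.5921.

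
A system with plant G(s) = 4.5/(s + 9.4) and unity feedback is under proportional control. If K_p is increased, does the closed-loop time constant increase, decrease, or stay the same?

decrease

The closed-loop bandwidth 9.4+K_p·4.5 grows with K_p, so τ shrinks.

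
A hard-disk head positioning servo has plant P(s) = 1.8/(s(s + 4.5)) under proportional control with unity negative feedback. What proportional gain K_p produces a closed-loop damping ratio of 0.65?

Closed-loop characteristic equation: s² + 4.5s + K_p·1.8 = 0.
So ω_n = √(1.8K_p) and 2ζω_n = 4.5, giving ζ = 4.5/(2√(1.8K_p)).
Setting ζ = 0.65: √(1.8K_p) = 4.5/(2·0.65) = 3.462, so K_p = 11.98/1.8 = 6.66.

K_p = 6.66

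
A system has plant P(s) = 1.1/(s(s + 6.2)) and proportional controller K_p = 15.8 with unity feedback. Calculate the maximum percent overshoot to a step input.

Closed-loop characteristic equation: s² + 6.2s + 17.38 = 0, so ω_n = 4.169 rad/s and ζ = 6.2/(2·4.169) = 0.7436.
%OS = 100·exp(−πζ/√(1−ζ²)) = 100·exp(−π·0.7436/√0.4471) = 3.04%.

3.04%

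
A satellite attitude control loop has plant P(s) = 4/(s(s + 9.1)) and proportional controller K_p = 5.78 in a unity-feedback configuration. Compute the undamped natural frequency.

ω_n = 4.81 rad/s

1 + K_p·P(s) = 0 gives s² + 9.1s + 23.12 = 0.
Matching s² + 2ζω_n s + ω_n²: ω_n = √23.12 = 4.808 rad/s and 2ζω_n = 9.1, so ζ = 9.1/(2·4.808) = 0.946.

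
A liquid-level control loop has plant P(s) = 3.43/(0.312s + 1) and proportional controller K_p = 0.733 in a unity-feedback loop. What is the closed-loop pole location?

Closed loop: T(s) = K_p·P/(1+K_p·P) = 2.514/(0.312s + 1 + 2.514), with pole at s = −(1 + 2.514)/0.312 = −11.26.

s = -11.26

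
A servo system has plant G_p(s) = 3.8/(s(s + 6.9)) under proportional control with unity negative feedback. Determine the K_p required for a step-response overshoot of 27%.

K_p = 21.2

From %OS = 100·exp(−πζ/√(1−ζ²)) = 27%, ζ = −ln(0.27)/√(π²+ln²(0.27)) = 0.3847.
Characteristic equation s² + 6.9s + 3.8K_p = 0 gives ζ = 6.9/(2√(3.8K_p)).
Setting ζ = 0.3847: √(3.8K_p) = 6.9/(2·0.3847) = 8.968, so K_p = 80.43/3.8 = 21.2.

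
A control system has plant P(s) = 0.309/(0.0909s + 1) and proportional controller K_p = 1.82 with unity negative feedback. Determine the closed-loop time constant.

τ = 0.0582 s

Closed loop: T(s) = K_p·P/(1+K_p·P) = 0.5624/(0.0909s + 1 + 0.5624), with pole at s = −(1 + 0.5624)/0.0909 = −17.19.
Closed-loop time constant τ = 1/17.19 = 0.0582 s.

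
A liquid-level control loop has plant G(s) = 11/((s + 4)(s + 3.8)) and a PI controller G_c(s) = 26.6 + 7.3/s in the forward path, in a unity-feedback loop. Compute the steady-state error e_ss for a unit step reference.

0

The open loop G_c(s)G(s) has a pole at the origin (type 1), so the static position error constant is infinite and e_ss = 1/(1+∞) = 0.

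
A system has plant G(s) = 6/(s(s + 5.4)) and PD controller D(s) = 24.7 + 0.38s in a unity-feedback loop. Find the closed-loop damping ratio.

ζ = 0.315

Forward path: (24.7 + 0.38s)·6/(s(s+5.4)). The closed-loop characteristic equation is s² + (5.4 + 6·0.38)s + 6·24.7 = 0.
That is s² + 7.68s + 148.2 = 0, so ω_n = 12.17 rad/s and ζ = 7.68/(2·12.17) = 0.3154.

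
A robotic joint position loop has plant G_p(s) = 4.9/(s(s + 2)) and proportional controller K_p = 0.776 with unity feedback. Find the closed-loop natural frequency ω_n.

With unity feedback the closed-loop characteristic equation is s² + 2s + 0.776·4.9 = s² + 2s + 3.802 = 0.
So ω_n² = 3.802 ⇒ ω_n = 1.95 rad/s, and ζ = 2/(2ω_n) = 0.513.

ω_n = 1.95 rad/s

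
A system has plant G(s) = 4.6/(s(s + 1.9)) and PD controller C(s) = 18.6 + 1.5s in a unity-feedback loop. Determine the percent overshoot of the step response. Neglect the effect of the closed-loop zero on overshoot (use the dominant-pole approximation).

Forward path: (18.6 + 1.5s)·4.6/(s(s+1.9)). The closed-loop characteristic equation is s² + (1.9 + 4.6·1.5)s + 4.6·18.6 = 0.
That is s² + 8.8s + 85.56 = 0, so ω_n = 9.25 rad/s and ζ = 8.8/(2·9.25) = 0.4757.
%OS = 100·exp(−πζ/√(1−ζ²)) = 18.3%.

18.3%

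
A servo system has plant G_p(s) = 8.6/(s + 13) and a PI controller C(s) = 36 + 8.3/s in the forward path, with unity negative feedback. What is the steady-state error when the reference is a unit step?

0

The open loop C(s)G_p(s) has a pole at the origin (type 1), so the static position error constant is infinite and e_ss = 1/(1+∞) = 0.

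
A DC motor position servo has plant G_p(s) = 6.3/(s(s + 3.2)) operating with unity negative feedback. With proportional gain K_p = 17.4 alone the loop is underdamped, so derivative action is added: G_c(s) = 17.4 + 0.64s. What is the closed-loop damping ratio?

ζ = 0.345

Forward path: (17.4 + 0.64s)·6.3/(s(s+3.2)). The closed-loop characteristic equation is s² + (3.2 + 6.3·0.64)s + 6.3·17.4 = 0.
That is s² + 7.232s + 109.6 = 0, so ω_n = 10.47 rad/s and ζ = 7.232/(2·10.47) = 0.3454.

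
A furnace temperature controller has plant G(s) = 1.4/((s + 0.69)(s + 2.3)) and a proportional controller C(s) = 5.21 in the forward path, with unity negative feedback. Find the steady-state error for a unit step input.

The loop is type 0. Static position error constant K_pos = C(0)·G(0) = 5.21·0.8822 = 4.596.
Steady-state error to a unit step: e_ss = 1/(1+K_pos) = 1/5.596 = 0.179.

0.179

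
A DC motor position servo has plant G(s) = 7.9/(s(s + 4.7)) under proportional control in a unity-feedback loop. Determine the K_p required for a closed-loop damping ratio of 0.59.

K_p = 2.01

Closed-loop characteristic equation: s² + 4.7s + K_p·7.9 = 0.
So ω_n = √(7.9K_p) and 2ζω_n = 4.7, giving ζ = 4.7/(2√(7.9K_p)).
Setting ζ = 0.59: √(7.9K_p) = 4.7/(2·0.59) = 3.983, so K_p = 15.86/7.9 = 2.01.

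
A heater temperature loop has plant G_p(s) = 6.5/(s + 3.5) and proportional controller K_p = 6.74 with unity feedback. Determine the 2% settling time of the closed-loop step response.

T_s ≈ 0.0845 s

Closed-loop transfer function: T(s) = K_p·G_p(s)/(1 + K_p·G_p(s)) = 43.81/(s + 3.5 + 43.81) = 43.81/(s + 47.31).
Time constant τ = 1/47.31 = 0.02114 s, so the 2% settling time is about 4τ = 0.0845 s.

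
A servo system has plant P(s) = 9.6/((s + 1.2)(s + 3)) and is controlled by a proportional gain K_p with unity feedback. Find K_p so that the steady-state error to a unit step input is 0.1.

Steady-state error for a unit step on this type-0 loop is 1/(1 + K_p·P(0)).
P(0) = 2.667. Require 1/(1 + K_p·2.667) = 0.1, so 1 + 2.667·K_p = 10.
K_p = (10 − 1)/2.667 = 3.37.

K_p = 3.37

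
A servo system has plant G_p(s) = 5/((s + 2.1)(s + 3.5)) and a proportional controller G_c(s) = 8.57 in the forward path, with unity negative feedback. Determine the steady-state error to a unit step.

0.146

The loop is type 0. Static position error constant K_pos = G_c(0)·G_p(0) = 8.57·0.6803 = 5.83.
Steady-state error to a unit step: e_ss = 1/(1+K_pos) = 1/6.83 = 0.146.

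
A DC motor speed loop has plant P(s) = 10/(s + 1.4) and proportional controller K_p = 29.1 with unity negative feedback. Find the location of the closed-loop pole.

s = -292.4

Closed-loop transfer function: T(s) = K_p·P(s)/(1 + K_p·P(s)) = 291/(s + 1.4 + 291) = 291/(s + 292.4).
The closed-loop pole is at s = −292.4.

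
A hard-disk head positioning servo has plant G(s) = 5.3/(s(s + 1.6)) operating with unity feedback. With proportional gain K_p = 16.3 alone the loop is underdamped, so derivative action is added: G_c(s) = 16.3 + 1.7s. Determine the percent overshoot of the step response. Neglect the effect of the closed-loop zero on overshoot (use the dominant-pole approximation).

11.3%

Forward path: (16.3 + 1.7s)·5.3/(s(s+1.6)). The closed-loop characteristic equation is s² + (1.6 + 5.3·1.7)s + 5.3·16.3 = 0.
That is s² + 10.61s + 86.39 = 0, so ω_n = 9.295 rad/s and ζ = 10.61/(2·9.295) = 0.5708.
%OS = 100·exp(−πζ/√(1−ζ²)) = 11.3%.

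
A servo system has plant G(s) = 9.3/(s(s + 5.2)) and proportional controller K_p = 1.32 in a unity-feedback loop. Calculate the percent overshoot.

3.09%

From 1 + K_pG(s) = 0: s² + 5.2s + 12.28 = 0 ⇒ ω_n = 3.504, ζ = 0.7421.
%OS = 100·exp(−πζ/√(1−ζ²)) = 100·exp(−π·0.7421/√0.4493) = 3.09%.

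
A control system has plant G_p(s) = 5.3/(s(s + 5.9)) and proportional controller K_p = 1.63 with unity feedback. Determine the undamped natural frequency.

The closed-loop denominator is s(s+5.9) + 1.63·5.3 = s² + 5.9s + 8.639.
So ω_n² = 8.639 ⇒ ω_n = 2.939 rad/s, and ζ = 5.9/(2ω_n) = 1.

ω_n = 2.94 rad/s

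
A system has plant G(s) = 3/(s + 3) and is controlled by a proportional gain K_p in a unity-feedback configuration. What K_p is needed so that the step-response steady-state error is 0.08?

The loop is type 0, so e_ss(step) = 1/(1 + K_pos) with K_pos = K_p·G(0).
G(0) = 1. Require 1/(1 + K_p·1) = 0.08, so 1 + 1·K_p = 12.5.
K_p = (12.5 − 1)/1 = 11.5.

K_p = 11.5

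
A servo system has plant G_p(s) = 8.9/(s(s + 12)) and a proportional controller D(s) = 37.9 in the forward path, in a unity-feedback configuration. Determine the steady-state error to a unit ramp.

0.0356

The loop has one pole at the origin (type 1). Velocity error constant K_v = lim_{s→0} s·D(s)G_p(s) = 37.9·8.9/12 = 28.11.
Steady-state error to a unit ramp: e_ss = 1/K_v = 0.0356.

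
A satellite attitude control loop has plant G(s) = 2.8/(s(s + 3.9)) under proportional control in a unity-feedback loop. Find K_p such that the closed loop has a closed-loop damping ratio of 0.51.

Closed-loop characteristic equation: s² + 3.9s + K_p·2.8 = 0.
So ω_n = √(2.8K_p) and 2ζω_n = 3.9, giving ζ = 3.9/(2√(2.8K_p)).
Setting ζ = 0.51: √(2.8K_p) = 3.9/(2·0.51) = 3.824, so K_p = 14.62/2.8 = 5.22.

K_p = 5.22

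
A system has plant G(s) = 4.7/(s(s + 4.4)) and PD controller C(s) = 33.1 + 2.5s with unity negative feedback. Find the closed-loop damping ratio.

Forward path: (33.1 + 2.5s)·4.7/(s(s+4.4)). The closed-loop characteristic equation is s² + (4.4 + 4.7·2.5)s + 4.7·33.1 = 0.
That is s² + 16.15s + 155.6 = 0, so ω_n = 12.47 rad/s and ζ = 16.15/(2·12.47) = 0.6474.

ζ = 0.647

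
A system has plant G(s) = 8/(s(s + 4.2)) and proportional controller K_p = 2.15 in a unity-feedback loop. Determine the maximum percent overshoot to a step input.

15.8%

From 1 + K_pG(s) = 0: s² + 4.2s + 17.2 = 0 ⇒ ω_n = 4.147, ζ = 0.5064.
%OS = 100·exp(−πζ/√(1−ζ²)) = 100·exp(−π·0.5064/√0.7436) = 15.8%.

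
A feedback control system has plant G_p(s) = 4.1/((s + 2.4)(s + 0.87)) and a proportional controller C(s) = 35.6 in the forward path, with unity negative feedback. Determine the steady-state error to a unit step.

0.0141

The loop is type 0. Static position error constant K_pos = C(0)·G_p(0) = 35.6·1.964 = 69.9.
Steady-state error to a unit step: e_ss = 1/(1+K_pos) = 1/70.9 = 0.0141.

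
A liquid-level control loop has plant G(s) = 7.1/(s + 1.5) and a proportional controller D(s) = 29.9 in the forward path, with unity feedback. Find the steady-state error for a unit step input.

The loop is type 0. Static position error constant K_pos = D(0)·G(0) = 29.9·4.733 = 141.5.
Steady-state error to a unit step: e_ss = 1/(1+K_pos) = 1/142.5 = 0.00702.

0.00702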